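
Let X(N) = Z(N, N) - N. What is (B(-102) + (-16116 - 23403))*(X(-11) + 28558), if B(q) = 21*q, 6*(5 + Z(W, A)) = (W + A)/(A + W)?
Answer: -2380023495/2 ≈ -1.1900e+9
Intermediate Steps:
Z(W, A) = -29/6 (Z(W, A) = -5 + ((W + A)/(A + W))/6 = -5 + ((A + W)/(A + W))/6 = -5 + (⅙)*1 = -5 + ⅙ = -29/6)
X(N) = -29/6 - N
(B(-102) + (-16116 - 23403))*(X(-11) + 28558) = (21*(-102) + (-16116 - 23403))*((-29/6 - 1*(-11)) + 28558) = (-2142 - 39519)*((-29/6 + 11) + 28558) = -41661*(37/6 + 28558) = -41661*171385/6 = -2380023495/2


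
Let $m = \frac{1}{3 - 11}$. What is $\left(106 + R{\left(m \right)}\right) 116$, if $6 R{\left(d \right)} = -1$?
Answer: $\frac{36830}{3} \approx 12277.0$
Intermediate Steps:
$m = - \frac{1}{8}$ ($m = \frac{1}{-8} = - \frac{1}{8} \approx -0.125$)
$R{\left(d \right)} = - \frac{1}{6}$ ($R{\left(d \right)} = \frac{1}{6} \left(-1\right) = - \frac{1}{6}$)
$\left(106 + R{\left(m \right)}\right) 116 = \left(106 - \frac{1}{6}\right) 116 = \frac{635}{6} \cdot 116 = \frac{36830}{3}$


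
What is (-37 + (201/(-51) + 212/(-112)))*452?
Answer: -2303957/119 ≈ -19361.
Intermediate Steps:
(-37 + (201/(-51) + 212/(-112)))*452 = (-37 + (201*(-1/51) + 212*(-1/112)))*452 = (-37 + (-67/17 - 53/28))*452 = (-37 - 2777/476)*452 = -20389/476*452 = -2303957/119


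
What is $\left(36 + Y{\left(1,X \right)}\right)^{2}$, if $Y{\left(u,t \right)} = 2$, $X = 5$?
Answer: $1444$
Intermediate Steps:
$\left(36 + Y{\left(1,X \right)}\right)^{2} = \left(36 + 2\right)^{2} = 38^{2} = 1444$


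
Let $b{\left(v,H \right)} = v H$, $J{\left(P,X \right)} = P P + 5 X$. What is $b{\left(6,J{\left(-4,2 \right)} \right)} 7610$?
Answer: $1187160$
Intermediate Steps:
$J{\left(P,X \right)} = P^{2} + 5 X$
$b{\left(v,H \right)} = H v$
$b{\left(6,J{\left(-4,2 \right)} \right)} 7610 = \left(\left(-4\right)^{2} + 5 \cdot 2\right) 6 \cdot 7610 = \left(16 + 10\right) 6 \cdot 7610 = 26 \cdot 6 \cdot 7610 = 156 \cdot 7610 = 1187160$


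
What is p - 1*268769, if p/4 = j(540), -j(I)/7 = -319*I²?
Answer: 2604302431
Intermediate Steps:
j(I) = 2233*I² (j(I) = -(-2233)*I² = 2233*I²)
p = 2604571200 (p = 4*(2233*540²) = 4*(2233*291600) = 4*651142800 = 2604571200)
p - 1*268769 = 2604571200 - 1*268769 = 2604571200 - 268769 = 2604302431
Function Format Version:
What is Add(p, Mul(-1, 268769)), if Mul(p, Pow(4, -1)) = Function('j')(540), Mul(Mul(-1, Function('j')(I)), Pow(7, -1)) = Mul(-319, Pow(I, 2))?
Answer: 2604302431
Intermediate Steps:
Function('j')(I) = Mul(2233, Pow(I, 2)) (Function('j')(I) = Mul(-7, Mul(-319, Pow(I, 2))) = Mul(2233, Pow(I, 2)))
p = 2604571200 (p = Mul(4, Mul(2233, Pow(540, 2))) = Mul(4, Mul(2233, 291600)) = Mul(4, 651142800) = 2604571200)
Add(p, Mul(-1, 268769)) = Add(2604571200, Mul(-1, 268769)) = Add(2604571200, -268769) = 2604302431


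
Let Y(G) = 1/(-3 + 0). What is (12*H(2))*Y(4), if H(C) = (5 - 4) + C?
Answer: -12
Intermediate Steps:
H(C) = 1 + C
Y(G) = -⅓ (Y(G) = 1/(-3) = -⅓)
(12*H(2))*Y(4) = (12*(1 + 2))*(-⅓) = (12*3)*(-⅓) = 36*(-⅓) = -12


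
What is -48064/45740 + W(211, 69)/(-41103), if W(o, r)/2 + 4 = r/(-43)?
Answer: -21231915194/20210550615 ≈ -1.0505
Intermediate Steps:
W(o, r) = -8 - 2*r/43 (W(o, r) = -8 + 2*(r/(-43)) = -8 + 2*(r*(-1/43)) = -8 + 2*(-r/43) = -8 - 2*r/43)
-48064/45740 + W(211, 69)/(-41103) = -48064/45740 + (-8 - 2/43*69)/(-41103) = -48064*1/45740 + (-8 - 138/43)*(-1/41103) = -12016/11435 - 482/43*(-1/41103) = -12016/11435 + 482/1767429 = -21231915194/20210550615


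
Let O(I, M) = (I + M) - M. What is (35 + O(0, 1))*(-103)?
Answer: -3605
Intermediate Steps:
O(I, M) = I
(35 + O(0, 1))*(-103) = (35 + 0)*(-103) = 35*(-103) = -3605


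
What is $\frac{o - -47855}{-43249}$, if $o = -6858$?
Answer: $- \frac{40997}{43249} \approx -0.94793$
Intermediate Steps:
$\frac{o - -47855}{-43249} = \frac{-6858 - -47855}{-43249} = \left(-6858 + 47855\right) \left(- \frac{1}{43249}\right) = 40997 \left(- \frac{1}{43249}\right) = - \frac{40997}{43249}$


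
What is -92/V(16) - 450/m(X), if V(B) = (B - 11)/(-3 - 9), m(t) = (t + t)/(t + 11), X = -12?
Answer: 4041/20 ≈ 202.05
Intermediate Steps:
m(t) = 2*t/(11 + t) (m(t) = (2*t)/(11 + t) = 2*t/(11 + t))
V(B) = 11/12 - B/12 (V(B) = (-11 + B)/(-12) = (-11 + B)*(-1/12) = 11/12 - B/12)
-92/V(16) - 450/m(X) = -92/(11/12 - 1/12*16) - 450/(2*(-12)/(11 - 12)) = -92/(11/12 - 4/3) - 450/(2*(-12)/(-1)) = -92/(-5/12) - 450/(2*(-12)*(-1)) = -92*(-12/5) - 450/24 = 1104/5 - 450*1/24 = 1104/5 - 75/4 = 4041/20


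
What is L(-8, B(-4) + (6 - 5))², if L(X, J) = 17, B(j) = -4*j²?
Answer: 289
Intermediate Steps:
L(-8, B(-4) + (6 - 5))² = 17² = 289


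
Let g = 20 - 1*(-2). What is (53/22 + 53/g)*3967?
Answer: 210251/11 ≈ 19114.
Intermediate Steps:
g = 22 (g = 20 + 2 = 22)
(53/22 + 53/g)*3967 = (53/22 + 53/22)*3967 = (53/11)*3967 = 210251/11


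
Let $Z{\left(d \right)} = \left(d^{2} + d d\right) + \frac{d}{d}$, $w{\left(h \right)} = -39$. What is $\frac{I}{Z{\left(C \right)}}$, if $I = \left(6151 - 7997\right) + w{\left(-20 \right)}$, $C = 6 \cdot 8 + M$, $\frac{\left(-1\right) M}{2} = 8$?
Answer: $- \frac{1885}{2049} \approx -0.91996$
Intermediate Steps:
$M = -16$ ($M = \left(-2\right) 8 = -16$)
$C = 32$ ($C = 6 \cdot 8 - 16 = 48 - 16 = 32$)
$I = -1885$ ($I = \left(6151 - 7997\right) - 39 = -1846 - 39 = -1885$)
$Z{\left(d \right)} = 1 + 2 d^{2}$ ($Z{\left(d \right)} = \left(d^{2} + d^{2}\right) + 1 = 2 d^{2} + 1 = 1 + 2 d^{2}$)
$\frac{I}{Z{\left(C \right)}} = - \frac{1885}{1 + 2 \cdot 32^{2}} = - \frac{1885}{1 + 2 \cdot 1024} = - \frac{1885}{1 + 2048} = - \frac{1885}{2049}$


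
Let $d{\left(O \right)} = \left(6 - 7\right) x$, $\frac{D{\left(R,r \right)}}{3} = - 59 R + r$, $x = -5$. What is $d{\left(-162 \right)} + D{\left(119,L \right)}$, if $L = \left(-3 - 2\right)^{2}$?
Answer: $-20983$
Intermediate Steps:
$L = 25$ ($L = \left(-5\right)^{2} = 25$)
$D{\left(R,r \right)} = - 177 R + 3 r$ ($D{\left(R,r \right)} = 3 \left(- 59 R + r\right) = 3 \left(r - 59 R\right) = - 177 R + 3 r$)
$d{\left(O \right)} = 5$ ($d{\left(O \right)} = \left(6 - 7\right) \left(-5\right) = \left(-1\right) \left(-5\right) = 5$)
$d{\left(-162 \right)} + D{\left(119,L \right)} = 5 + \left(\left(-177\right) 119 + 3 \cdot 25\right) = 5 + \left(-21063 + 75\right) = 5 - 20988 = -20983$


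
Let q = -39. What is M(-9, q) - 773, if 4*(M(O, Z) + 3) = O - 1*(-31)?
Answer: -1541/2 ≈ -770.50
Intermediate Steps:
M(O, Z) = 19/4 + O/4 (M(O, Z) = -3 + (O - 1*(-31))/4 = -3 + (O + 31)/4 = -3 + (31 + O)/4 = -3 + (31/4 + O/4) = 19/4 + O/4)
M(-9, q) - 773 = (19/4 + (1/4)*(-9)) - 773 = (19/4 - 9/4) - 773 = 5/2 - 773 = -1541/2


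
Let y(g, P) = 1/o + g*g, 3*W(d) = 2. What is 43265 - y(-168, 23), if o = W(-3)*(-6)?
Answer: 60165/4 ≈ 15041.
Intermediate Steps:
W(d) = 2/3 (W(d) = (1/3)*2 = 2/3)
o = -4 (o = (2/3)*(-6) = -4)
y(g, P) = -1/4 + g**2 (y(g, P) = 1/(-4) + g*g = -1/4 + g**2)
43265 - y(-168, 23) = 43265 - (-1/4 + (-168)**2) = 43265 - (-1/4 + 28224) = 43265 - 1*112895/4 = 43265 - 112895/4 = 60165/4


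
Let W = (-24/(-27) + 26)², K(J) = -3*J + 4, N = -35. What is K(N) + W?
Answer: 67393/81 ≈ 832.01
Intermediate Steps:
K(J) = 4 - 3*J
W = 58564/81 (W = (-24*(-1/27) + 26)² = (8/9 + 26)² = (242/9)² = 58564/81 ≈ 723.01)
K(N) + W = (4 - 3*(-35)) + 58564/81 = (4 + 105) + 58564/81 = 109 + 58564/81 = 67393/81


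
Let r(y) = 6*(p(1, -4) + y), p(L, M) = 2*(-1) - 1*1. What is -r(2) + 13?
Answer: 19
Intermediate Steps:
p(L, M) = -3 (p(L, M) = -2 - 1 = -3)
r(y) = -18 + 6*y (r(y) = 6*(-3 + y) = -18 + 6*y)
-r(2) + 13 = -(-18 + 6*2) + 13 = -(-18 + 12) + 13 = -1*(-6) + 13 = 6 + 13 = 19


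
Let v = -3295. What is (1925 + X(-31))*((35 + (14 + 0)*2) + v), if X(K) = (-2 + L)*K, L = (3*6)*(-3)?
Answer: -11832352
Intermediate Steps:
L = -54 (L = 18*(-3) = -54)
X(K) = -56*K (X(K) = (-2 - 54)*K = -56*K)
(1925 + X(-31))*((35 + (14 + 0)*2) + v) = (1925 - 56*(-31))*((35 + (14 + 0)*2) - 3295) = (1925 + 1736)*((35 + 14*2) - 3295) = 3661*((35 + 28) - 3295) = 3661*(63 - 3295) = 3661*(-3232) = -11832352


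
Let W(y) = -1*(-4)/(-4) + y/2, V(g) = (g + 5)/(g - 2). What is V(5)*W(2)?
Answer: 0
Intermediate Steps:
V(g) = (5 + g)/(-2 + g)
W(y) = -1 + y/2 (W(y) = 4*(-1/4) + y*(1/2) = -1 + y/2)
V(5)*W(2) = ((5 + 5)/(-2 + 5))*(-1 + (1/2)*2) = (10/3)*(-1 + 1) = ((1/3)*10)*0 = (10/3)*0 = 0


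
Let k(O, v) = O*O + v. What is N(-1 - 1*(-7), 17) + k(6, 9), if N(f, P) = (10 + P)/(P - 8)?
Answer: 48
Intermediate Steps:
N(f, P) = (10 + P)/(-8 + P)
k(O, v) = v + O² (k(O, v) = O² + v = v + O²)
N(-1 - 1*(-7), 17) + k(6, 9) = (10 + 17)/(-8 + 17) + (9 + 6²) = 27/9 + (9 + 36) = (⅑)*27 + 45 = 3 + 45 = 48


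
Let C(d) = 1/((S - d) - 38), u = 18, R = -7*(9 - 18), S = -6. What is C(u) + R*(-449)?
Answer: -1753795/62 ≈ -28287.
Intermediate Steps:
R = 63 (R = -7*(-9) = 63)
C(d) = 1/(-44 - d) (C(d) = 1/((-6 - d) - 38) = 1/(-44 - d))
C(u) + R*(-449) = -1/(44 + 18) + 63*(-449) = -1/62 - 28287 = -1753795/62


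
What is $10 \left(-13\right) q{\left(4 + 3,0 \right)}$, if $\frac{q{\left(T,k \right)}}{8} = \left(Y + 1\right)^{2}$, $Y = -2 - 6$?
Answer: $-50960$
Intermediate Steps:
$Y = -8$ ($Y = -2 - 6 = -8$)
$q{\left(T,k \right)} = 392$ ($q{\left(T,k \right)} = 8 \left(-8 + 1\right)^{2} = 8 \left(-7\right)^{2} = 8 \cdot 49 = 392$)
$10 \left(-13\right) q{\left(4 + 3,0 \right)} = 10 \left(-13\right) 392 = \left(-130\right) 392 = -50960$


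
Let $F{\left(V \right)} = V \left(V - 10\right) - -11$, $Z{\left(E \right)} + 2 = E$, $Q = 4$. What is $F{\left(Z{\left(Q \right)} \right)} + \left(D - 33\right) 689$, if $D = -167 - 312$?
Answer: $-352773$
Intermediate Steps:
$Z{\left(E \right)} = -2 + E$
$D = -479$
$F{\left(V \right)} = 11 + V \left(-10 + V\right)$ ($F{\left(V \right)} = V \left(V - 10\right) + 11 = V \left(-10 + V\right) + 11 = 11 + V \left(-10 + V\right)$)
$F{\left(Z{\left(Q \right)} \right)} + \left(D - 33\right) 689 = \left(11 + \left(-2 + 4\right)^{2} - 10 \left(-2 + 4\right)\right) + \left(-479 - 33\right) 689 = \left(11 + 2^{2} - 20\right) + \left(-479 - 33\right) 689 = \left(11 + 4 - 20\right) - 352768 = -5 - 352768 = -352773$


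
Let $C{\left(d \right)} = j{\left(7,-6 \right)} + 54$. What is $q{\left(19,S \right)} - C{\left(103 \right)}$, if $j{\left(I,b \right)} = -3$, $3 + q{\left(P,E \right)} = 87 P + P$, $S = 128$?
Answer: $1618$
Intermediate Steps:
$q{\left(P,E \right)} = -3 + 88 P$ ($q{\left(P,E \right)} = -3 + \left(87 P + P\right) = -3 + 88 P$)
$C{\left(d \right)} = 51$ ($C{\left(d \right)} = -3 + 54 = 51$)
$q{\left(19,S \right)} - C{\left(103 \right)} = \left(-3 + 88 \cdot 19\right) - 51 = \left(-3 + 1672\right) - 51 = 1669 - 51 = 1618$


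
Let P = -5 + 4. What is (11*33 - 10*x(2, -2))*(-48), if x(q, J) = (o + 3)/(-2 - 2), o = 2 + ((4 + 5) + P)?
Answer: -18984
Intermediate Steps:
P = -1
o = 10 (o = 2 + ((4 + 5) - 1) = 2 + (9 - 1) = 2 + 8 = 10)
x(q, J) = -13/4 (x(q, J) = (10 + 3)/(-2 - 2) = 13/(-4) = 13*(-1/4) = -13/4)
(11*33 - 10*x(2, -2))*(-48) = (11*33 - 10*(-13/4))*(-48) = (363 + 65/2)*(-48) = (791/2)*(-48) = -18984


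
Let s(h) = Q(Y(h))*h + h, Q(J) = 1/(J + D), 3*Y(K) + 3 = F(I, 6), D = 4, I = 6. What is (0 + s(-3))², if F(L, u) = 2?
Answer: 1764/121 ≈ 14.579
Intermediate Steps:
Y(K) = -⅓ (Y(K) = -1 + (⅓)*2 = -1 + ⅔ = -⅓)
Q(J) = 1/(4 + J) (Q(J) = 1/(J + 4) = 1/(4 + J))
s(h) = 14*h/11 (s(h) = h/(4 - ⅓) + h = h/(11/3) + h = 3*h/11 + h = 14*h/11)
(0 + s(-3))² = (0 + (14/11)*(-3))² = (0 - 42/11)² = (-42/11)² = 1764/121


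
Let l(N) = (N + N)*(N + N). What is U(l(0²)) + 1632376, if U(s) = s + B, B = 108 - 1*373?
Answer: 1632111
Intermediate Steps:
B = -265 (B = 108 - 373 = -265)
l(N) = 4*N² (l(N) = (2*N)*(2*N) = 4*N²)
U(s) = -265 + s (U(s) = s - 265 = -265 + s)
U(l(0²)) + 1632376 = (-265 + 4*(0²)²) + 1632376 = (-265 + 4*0²) + 1632376 = (-265 + 4*0) + 1632376 = (-265 + 0) + 1632376 = -265 + 1632376 = 1632111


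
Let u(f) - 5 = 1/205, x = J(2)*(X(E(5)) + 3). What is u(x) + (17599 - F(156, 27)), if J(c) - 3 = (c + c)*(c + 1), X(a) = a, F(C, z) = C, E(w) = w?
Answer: 3576841/205 ≈ 17448.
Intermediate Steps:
J(c) = 3 + 2*c*(1 + c) (J(c) = 3 + (c + c)*(c + 1) = 3 + (2*c)*(1 + c) = 3 + 2*c*(1 + c))
x = 120 (x = (3 + 2*2 + 2*2²)*(5 + 3) = (3 + 4 + 2*4)*8 = (3 + 4 + 8)*8 = 15*8 = 120)
u(f) = 1026/205 (u(f) = 5 + 1/205 = 1026/205)
u(x) + (17599 - F(156, 27)) = 1026/205 + (17599 - 1*156) = 1026/205 + (17599 - 156) = 1026/205 + 17443 = 3576841/205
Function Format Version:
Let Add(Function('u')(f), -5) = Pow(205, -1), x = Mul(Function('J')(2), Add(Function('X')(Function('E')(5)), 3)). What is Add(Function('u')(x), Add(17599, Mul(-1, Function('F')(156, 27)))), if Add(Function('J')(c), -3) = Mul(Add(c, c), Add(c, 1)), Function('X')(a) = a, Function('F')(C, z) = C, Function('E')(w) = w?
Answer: Rational(3576841, 205) ≈ 17448.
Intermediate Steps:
Function('J')(c) = Add(3, Mul(2, c, Add(1, c))) (Function('J')(c) = Add(3, Mul(Add(c, c), Add(c, 1))) = Add(3, Mul(Mul(2, c), Add(1, c))) = Add(3, Mul(2, c, Add(1, c))))
x = 120 (x = Mul(Add(3, Mul(2, 2), Mul(2, Pow(2, 2))), Add(5, 3)) = Mul(Add(3, 4, Mul(2, 4)), 8) = Mul(Add(3, 4, 8), 8) = Mul(15, 8) = 120)
Function('u')(f) = Rational(1026, 205) (Function('u')(f) = Add(5, Pow(205, -1)) = Add(5, Rational(1, 205)) = Rational(1026, 205))
Add(Function('u')(x), Add(17599, Mul(-1, Function('F')(156, 27)))) = Add(Rational(1026, 205), Add(17599, Mul(-1, 156))) = Add(Rational(1026, 205), Add(17599, -156)) = Add(Rational(1026, 205), 17443) = Rational(3576841, 205)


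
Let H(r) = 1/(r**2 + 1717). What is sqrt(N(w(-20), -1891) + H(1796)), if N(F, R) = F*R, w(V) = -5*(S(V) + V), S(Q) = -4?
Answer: I*sqrt(2363525718219144547)/3227333 ≈ 476.36*I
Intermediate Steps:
w(V) = 20 - 5*V (w(V) = -5*(-4 + V) = 20 - 5*V)
H(r) = 1/(1717 + r**2)
sqrt(N(w(-20), -1891) + H(1796)) = sqrt((20 - 5*(-20))*(-1891) + 1/(1717 + 1796**2)) = sqrt((20 + 100)*(-1891) + 1/(1717 + 3225616)) = sqrt(120*(-1891) + 1/3227333) = sqrt(-226920 + 1/3227333) = sqrt(-732346404359/3227333) = I*sqrt(2363525718219144547)/3227333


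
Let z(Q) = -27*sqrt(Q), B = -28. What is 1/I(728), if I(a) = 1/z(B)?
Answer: -54*I*sqrt(7) ≈ -142.87*I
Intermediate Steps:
I(a) = I*sqrt(7)/378 (I(a) = 1/(-54*I*sqrt(7)) = I*sqrt(7)/378)
1/I(728) = 1/(I*sqrt(7)/378) = -54*I*sqrt(7)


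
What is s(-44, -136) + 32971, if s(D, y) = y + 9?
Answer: 32844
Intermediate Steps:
s(D, y) = 9 + y
s(-44, -136) + 32971 = (9 - 136) + 32971 = -127 + 32971 = 32844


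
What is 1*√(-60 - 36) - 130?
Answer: -130 + 4*I*√6 ≈ -130.0 + 9.798*I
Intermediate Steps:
1*√(-60 - 36) - 130 = 1*√(-96) - 130 = 1*(4*I*√6) - 130 = 4*I*√6 - 130 = -130 + 4*I*√6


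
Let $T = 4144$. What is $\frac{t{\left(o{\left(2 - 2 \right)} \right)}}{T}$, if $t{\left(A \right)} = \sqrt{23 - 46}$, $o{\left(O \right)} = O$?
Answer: $\frac{i \sqrt{23}}{4144} \approx 0.0011573 i$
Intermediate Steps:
$t{\left(A \right)} = i \sqrt{23}$ ($t{\left(A \right)} = \sqrt{-23} = i \sqrt{23}$)
$\frac{t{\left(o{\left(2 - 2 \right)} \right)}}{T} = \frac{i \sqrt{23}}{4144}$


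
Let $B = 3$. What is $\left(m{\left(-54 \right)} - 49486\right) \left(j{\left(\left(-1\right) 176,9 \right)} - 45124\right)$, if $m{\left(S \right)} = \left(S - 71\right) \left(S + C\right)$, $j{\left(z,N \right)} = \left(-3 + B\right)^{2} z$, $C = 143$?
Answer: $2735010764$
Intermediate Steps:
$j{\left(z,N \right)} = 0$ ($j{\left(z,N \right)} = \left(-3 + 3\right)^{2} z = 0^{2} z = 0 z = 0$)
$m{\left(S \right)} = \left(-71 + S\right) \left(143 + S\right)$ ($m{\left(S \right)} = \left(S - 71\right) \left(S + 143\right) = \left(-71 + S\right) \left(143 + S\right)$)
$\left(m{\left(-54 \right)} - 49486\right) \left(j{\left(\left(-1\right) 176,9 \right)} - 45124\right) = \left(\left(-10153 + \left(-54\right)^{2} + 72 \left(-54\right)\right) - 49486\right) \left(0 - 45124\right) = \left(\left(-10153 + 2916 - 3888\right) - 49486\right) \left(-45124\right) = \left(-11125 - 49486\right) \left(-45124\right) = \left(-60611\right) \left(-45124\right) = 2735010764$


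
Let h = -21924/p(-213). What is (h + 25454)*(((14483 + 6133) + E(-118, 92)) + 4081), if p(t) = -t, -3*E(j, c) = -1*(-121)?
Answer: 133140526220/213 ≈ 6.2507e+8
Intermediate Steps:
E(j, c) = -121/3 (E(j, c) = -(-1)*(-121)/3 = -1/3*121 = -121/3)
h = -7308/71 (h = -21924/((-1*(-213))) = -21924/213 = -21924*1/213 = -7308/71 ≈ -102.93)
(h + 25454)*(((14483 + 6133) + E(-118, 92)) + 4081) = (-7308/71 + 25454)*(((14483 + 6133) - 121/3) + 4081) = 1799926*((20616 - 121/3) + 4081)/71 = 1799926*(61727/3 + 4081)/71 = (1799926/71)*(73970/3) = 133140526220/213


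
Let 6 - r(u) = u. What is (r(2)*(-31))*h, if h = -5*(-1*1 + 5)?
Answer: 2480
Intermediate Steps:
r(u) = 6 - u
h = -20 (h = -5*(-1 + 5) = -5*4 = -20)
(r(2)*(-31))*h = ((6 - 1*2)*(-31))*(-20) = ((6 - 2)*(-31))*(-20) = (4*(-31))*(-20) = -124*(-20) = 2480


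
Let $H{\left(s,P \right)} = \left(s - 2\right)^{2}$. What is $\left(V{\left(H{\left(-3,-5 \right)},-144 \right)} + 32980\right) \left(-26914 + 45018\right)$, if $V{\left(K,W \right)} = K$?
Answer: $597522520$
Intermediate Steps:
$H{\left(s,P \right)} = \left(-2 + s\right)^{2}$
$\left(V{\left(H{\left(-3,-5 \right)},-144 \right)} + 32980\right) \left(-26914 + 45018\right) = \left(\left(-2 - 3\right)^{2} + 32980\right) \left(-26914 + 45018\right) = \left(\left(-5\right)^{2} + 32980\right) 18104 = \left(25 + 32980\right) 18104 = 33005 \cdot 18104 = 597522520$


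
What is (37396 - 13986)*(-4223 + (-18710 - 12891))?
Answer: -838639840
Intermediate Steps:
(37396 - 13986)*(-4223 + (-18710 - 12891)) = 23410*(-4223 - 31601) = 23410*(-35824) = -838639840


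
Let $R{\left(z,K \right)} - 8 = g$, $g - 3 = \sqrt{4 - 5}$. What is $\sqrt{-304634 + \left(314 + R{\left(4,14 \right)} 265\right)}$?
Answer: $\sqrt{-301405 + 265 i} \approx 0.241 + 549.0 i$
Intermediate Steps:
$g = 3 + i$ ($g = 3 + \sqrt{4 - 5} = 3 + \sqrt{-1} = 3 + i \approx 3.0 + 1.0 i$)
$R{\left(z,K \right)} = 11 + i$ ($R{\left(z,K \right)} = 8 + \left(3 + i\right) = 11 + i$)
$\sqrt{-304634 + \left(314 + R{\left(4,14 \right)} 265\right)} = \sqrt{-304634 + \left(314 + \left(11 + i\right) 265\right)} = \sqrt{-304634 + \left(314 + \left(2915 + 265 i\right)\right)} = \sqrt{-304634 + \left(3229 + 265 i\right)} = \sqrt{-301405 + 265 i}$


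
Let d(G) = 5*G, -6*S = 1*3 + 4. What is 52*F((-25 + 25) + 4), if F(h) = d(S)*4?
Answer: -3640/3 ≈ -1213.3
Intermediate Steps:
S = -7/6 (S = -(1*3 + 4)/6 = -(3 + 4)/6 = -⅙*7 = -7/6 ≈ -1.1667)
F(h) = -70/3 (F(h) = (5*(-7/6))*4 = -35/6*4 = -70/3)
52*F((-25 + 25) + 4) = 52*(-70/3) = -3640/3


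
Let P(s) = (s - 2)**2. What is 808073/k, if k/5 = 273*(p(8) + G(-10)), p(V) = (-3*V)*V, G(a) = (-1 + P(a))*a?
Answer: -115439/316290 ≈ -0.36498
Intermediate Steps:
P(s) = (-2 + s)**2
G(a) = a*(-1 + (-2 + a)**2) (G(a) = (-1 + (-2 + a)**2)*a = a*(-1 + (-2 + a)**2))
p(V) = -3*V**2
k = -2214030 (k = 5*(273*(-3*8**2 - 10*(-1 + (-2 - 10)**2))) = 5*(273*(-3*64 - 10*(-1 + (-12)**2))) = 5*(273*(-192 - 10*(-1 + 144))) = 5*(273*(-192 - 10*143)) = 5*(273*(-192 - 1430)) = 5*(273*(-1622)) = 5*(-442806) = -2214030)
808073/k = 808073/(-2214030) = 808073*(-1/2214030) = -115439/316290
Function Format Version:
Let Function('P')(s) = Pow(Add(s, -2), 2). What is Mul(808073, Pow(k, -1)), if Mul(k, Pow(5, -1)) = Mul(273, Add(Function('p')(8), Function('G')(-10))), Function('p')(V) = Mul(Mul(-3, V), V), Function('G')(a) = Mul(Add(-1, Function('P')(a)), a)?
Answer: Rational(-115439, 316290) ≈ -0.36498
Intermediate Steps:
Function('P')(s) = Pow(Add(-2, s), 2)
Function('G')(a) = Mul(a, Add(-1, Pow(Add(-2, a), 2))) (Function('G')(a) = Mul(Add(-1, Pow(Add(-2, a), 2)), a) = Mul(a, Add(-1, Pow(Add(-2, a), 2))))
Function('p')(V) = Mul(-3, Pow(V, 2))
k = -2214030 (k = Mul(5, Mul(273, Add(Mul(-3, Pow(8, 2)), Mul(-10, Add(-1, Pow(Add(-2, -10), 2)))))) = Mul(5, Mul(273, Add(Mul(-3, 64), Mul(-10, Add(-1, Pow(-12, 2)))))) = Mul(5, Mul(273, Add(-192, Mul(-10, Add(-1, 144))))) = Mul(5, Mul(273, Add(-192, Mul(-10, 143)))) = Mul(5, Mul(273, Add(-192, -1430))) = Mul(5, Mul(273, -1622)) = Mul(5, -442806) = -2214030)
Mul(808073, Pow(k, -1)) = Mul(808073, Pow(-2214030, -1)) = Mul(808073, Rational(-1, 2214030)) = Rational(-115439, 316290)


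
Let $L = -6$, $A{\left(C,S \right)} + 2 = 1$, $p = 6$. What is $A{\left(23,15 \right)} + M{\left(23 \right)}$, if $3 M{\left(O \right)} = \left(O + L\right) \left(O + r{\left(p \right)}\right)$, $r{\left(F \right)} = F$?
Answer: $\frac{490}{3} \approx 163.33$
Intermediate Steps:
$A{\left(C,S \right)} = -1$ ($A{\left(C,S \right)} = -2 + 1 = -1$)
$M{\left(O \right)} = \frac{\left(-6 + O\right) \left(6 + O\right)}{3}$ ($M{\left(O \right)} = \frac{\left(O - 6\right) \left(O + 6\right)}{3} = \frac{\left(-6 + O\right) \left(6 + O\right)}{3}$)
$A{\left(23,15 \right)} + M{\left(23 \right)} = -1 - \left(12 - \frac{23^{2}}{3}\right) = -1 + \left(-12 + \frac{1}{3} \cdot 529\right) = -1 + \left(-12 + \frac{529}{3}\right) = -1 + \frac{493}{3} = \frac{490}{3}$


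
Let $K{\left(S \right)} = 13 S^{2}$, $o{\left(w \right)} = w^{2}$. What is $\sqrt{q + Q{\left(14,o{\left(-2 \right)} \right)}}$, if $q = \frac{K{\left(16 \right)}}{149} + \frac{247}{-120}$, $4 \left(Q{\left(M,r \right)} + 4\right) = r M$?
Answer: $\frac{\sqrt{2419865790}}{8940} \approx 5.5025$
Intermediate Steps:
$Q{\left(M,r \right)} = -4 + \frac{M r}{4}$ ($Q{\left(M,r \right)} = -4 + \frac{r M}{4} = -4 + \frac{M r}{4}$)
$q = \frac{362557}{17880}$ ($q = \frac{13 \cdot 16^{2}}{149} + \frac{247}{-120} = 13 \cdot 256 \cdot \frac{1}{149} + 247 \left(- \frac{1}{120}\right) = 3328 \cdot \frac{1}{149} - \frac{247}{120} = \frac{3328}{149} - \frac{247}{120} = \frac{362557}{17880} \approx 20.277$)
$\sqrt{q + Q{\left(14,o{\left(-2 \right)} \right)}} = \sqrt{\frac{362557}{17880} - \left(4 - \frac{7 \left(-2\right)^{2}}{2}\right)} = \sqrt{\frac{362557}{17880} - \left(4 - 14\right)} = \sqrt{\frac{362557}{17880} + \left(-4 + 14\right)} = \sqrt{\frac{362557}{17880} + 10} = \sqrt{\frac{541357}{17880}} = \frac{\sqrt{2419865790}}{8940}$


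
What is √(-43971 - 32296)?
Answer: I*√76267 ≈ 276.17*I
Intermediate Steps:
√(-43971 - 32296) = √(-76267) = I*√76267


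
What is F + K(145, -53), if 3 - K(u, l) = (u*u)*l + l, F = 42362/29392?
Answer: 16376964357/14696 ≈ 1.1144e+6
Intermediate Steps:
F = 21181/14696 (F = 42362*(1/29392) = 21181/14696 ≈ 1.4413)
K(u, l) = 3 - l - l*u² (K(u, l) = 3 - ((u*u)*l + l) = 3 - (u²*l + l) = 3 - (l*u² + l) = 3 - (l + l*u²) = 3 + (-l - l*u²) = 3 - l - l*u²)
F + K(145, -53) = 21181/14696 + (3 - 1*(-53) - 1*(-53)*145²) = 21181/14696 + (3 + 53 - 1*(-53)*21025) = 21181/14696 + (3 + 53 + 1114325) = 21181/14696 + 1114381 = 16376964357/14696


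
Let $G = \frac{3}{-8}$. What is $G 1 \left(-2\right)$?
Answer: $\frac{3}{4} \approx 0.75$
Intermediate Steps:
$G = - \frac{3}{8}$ ($G = 3 \left(- \frac{1}{8}\right) = - \frac{3}{8} \approx -0.375$)
$G 1 \left(-2\right) = \left(- \frac{3}{8}\right) 1 \left(-2\right) = \left(- \frac{3}{8}\right) \left(-2\right) = \frac{3}{4}$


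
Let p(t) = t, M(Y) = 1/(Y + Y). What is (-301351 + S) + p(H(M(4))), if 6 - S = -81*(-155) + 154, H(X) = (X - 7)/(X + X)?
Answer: -628163/2 ≈ -3.1408e+5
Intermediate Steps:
M(Y) = 1/(2*Y)
H(X) = (-7 + X)/(2*X) (H(X) = (-7 + X)/((2*X)) = (-7 + X)*(1/(2*X)) = (-7 + X)/(2*X))
S = -12703 (S = 6 - (-81*(-155) + 154) = 6 - (12555 + 154) = 6 - 1*12709 = 6 - 12709 = -12703)
(-301351 + S) + p(H(M(4))) = (-301351 - 12703) + (-7 + (½)/4)/(2*(((½)/4))) = -314054 + (-7 + (½)*(¼))/(2*(((½)*(¼)))) = -314054 + (-7 + ⅛)/(2*(⅛)) = -314054 + (½)*8*(-55/8) = -314054 - 55/2 = -628163/2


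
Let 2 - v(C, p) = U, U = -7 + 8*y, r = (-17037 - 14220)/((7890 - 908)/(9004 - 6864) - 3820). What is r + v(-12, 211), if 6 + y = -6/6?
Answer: 99633025/1361303 ≈ 73.189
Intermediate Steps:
y = -7 (y = -6 - 6/6 = -6 - 6*1/6 = -6 - 1 = -7)
r = 11148330/1361303 (r = -31257/(6982/2140 - 3820) = -31257/(6982*(1/2140) - 3820) = -31257/(3491/1070 - 3820) = -31257/(-4083909/1070) = -31257*(-1070/4083909) = 11148330/1361303 ≈ 8.1895)
U = -63 (U = -7 + 8*(-7) = -7 - 56 = -63)
v(C, p) = 65 (v(C, p) = 2 - 1*(-63) = 2 + 63 = 65)
r + v(-12, 211) = 11148330/1361303 + 65 = 99633025/1361303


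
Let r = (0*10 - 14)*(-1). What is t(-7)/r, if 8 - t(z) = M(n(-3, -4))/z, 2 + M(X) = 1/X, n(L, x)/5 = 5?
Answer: 193/350 ≈ 0.55143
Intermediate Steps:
n(L, x) = 25 (n(L, x) = 5*5 = 25)
M(X) = -2 + 1/X
t(z) = 8 + 49/(25*z) (t(z) = 8 - (-2 + 1/25)/z = 8 - (-49)/(25*z) = 8 + 49/(25*z))
r = 14 (r = (0 - 14)*(-1) = -14*(-1) = 14)
t(-7)/r = (8 + (49/25)/(-7))/14 = (8 + (49/25)*(-⅐))*(1/14) = (8 - 7/25)*(1/14) = (193/25)*(1/14) = 193/350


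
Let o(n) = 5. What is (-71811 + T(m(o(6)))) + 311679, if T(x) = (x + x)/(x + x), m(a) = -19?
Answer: 239869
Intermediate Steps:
T(x) = 1 (T(x) = (2*x)/((2*x)) = (2*x)*(1/(2*x)) = 1)
(-71811 + T(m(o(6)))) + 311679 = (-71811 + 1) + 311679 = -71810 + 311679 = 239869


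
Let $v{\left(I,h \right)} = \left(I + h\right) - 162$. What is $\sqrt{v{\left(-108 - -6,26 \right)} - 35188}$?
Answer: $i \sqrt{35426} \approx 188.22 i$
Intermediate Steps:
$v{\left(I,h \right)} = -162 + I + h$
$\sqrt{v{\left(-108 - -6,26 \right)} - 35188} = \sqrt{\left(-162 - 102 + 26\right) - 35188} = \sqrt{-238 - 35188} = \sqrt{-35426} = i \sqrt{35426}$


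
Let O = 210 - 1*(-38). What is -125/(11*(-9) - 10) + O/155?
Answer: 1497/545 ≈ 2.7468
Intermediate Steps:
O = 248 (O = 210 + 38 = 248)
-125/(11*(-9) - 10) + O/155 = -125/(11*(-9) - 10) + 248/155 = -125/(-99 - 10) + 248*(1/155) = -125/(-109) + 8/5 = -125*(-1/109) + 8/5 = 125/109 + 8/5 = 1497/545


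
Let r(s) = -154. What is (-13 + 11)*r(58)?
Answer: 308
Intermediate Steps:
(-13 + 11)*r(58) = (-13 + 11)*(-154) = -2*(-154) = 308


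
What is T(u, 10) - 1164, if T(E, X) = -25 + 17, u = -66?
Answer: -1172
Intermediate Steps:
T(E, X) = -8
T(u, 10) - 1164 = -8 - 1164 = -1172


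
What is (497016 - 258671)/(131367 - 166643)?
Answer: -238345/35276 ≈ -6.7566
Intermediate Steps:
(497016 - 258671)/(131367 - 166643) = 238345/(-35276) = 238345*(-1/35276) = -238345/35276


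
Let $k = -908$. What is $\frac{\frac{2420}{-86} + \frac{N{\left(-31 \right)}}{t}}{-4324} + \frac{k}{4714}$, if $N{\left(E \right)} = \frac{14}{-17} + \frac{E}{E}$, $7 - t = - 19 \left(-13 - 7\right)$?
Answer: $- \frac{517178998825}{2778890771884} \approx -0.18611$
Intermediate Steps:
$t = -373$ ($t = 7 - - 19 \left(-13 - 7\right) = 7 - \left(-19\right) \left(-20\right) = 7 - 380 = -373$)
$N{\left(E \right)} = \frac{3}{17}$ ($N{\left(E \right)} = 14 \left(- \frac{1}{17}\right) + 1 = - \frac{14}{17} + 1 = \frac{3}{17}$)
$\frac{\frac{2420}{-86} + \frac{N{\left(-31 \right)}}{t}}{-4324} + \frac{k}{4714} = \frac{\frac{2420}{-86} + \frac{3}{17 \left(-373\right)}}{-4324} - \frac{908}{4714} = \left(2420 \left(- \frac{1}{86}\right) + \frac{3}{17} \left(- \frac{1}{373}\right)\right) \left(- \frac{1}{4324}\right) - \frac{454}{2357} = \left(- \frac{1210}{43} - \frac{3}{6341}\right) \left(- \frac{1}{4324}\right) - \frac{454}{2357} = \left(- \frac{7672739}{272663}\right) \left(- \frac{1}{4324}\right) - \frac{454}{2357} = \frac{7672739}{1178994812} - \frac{454}{2357} = - \frac{517178998825}{2778890771884}$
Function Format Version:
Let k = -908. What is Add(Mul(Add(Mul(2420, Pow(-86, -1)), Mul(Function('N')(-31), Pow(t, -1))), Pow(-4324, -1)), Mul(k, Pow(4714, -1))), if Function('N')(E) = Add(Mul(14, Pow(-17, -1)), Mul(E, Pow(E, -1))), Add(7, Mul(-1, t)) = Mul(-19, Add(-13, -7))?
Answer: Rational(-517178998825, 2778890771884) ≈ -0.18611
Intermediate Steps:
t = -373 (t = Add(7, Mul(-1, Mul(-19, Add(-13, -7)))) = Add(7, Mul(-1, Mul(-19, -20))) = Add(7, Mul(-1, 380)) = Add(7, -380) = -373)
Function('N')(E) = Rational(3, 17) (Function('N')(E) = Add(Mul(14, Rational(-1, 17)), 1) = Add(Rational(-14, 17), 1) = Rational(3, 17))
Add(Mul(Add(Mul(2420, Pow(-86, -1)), Mul(Function('N')(-31), Pow(t, -1))), Pow(-4324, -1)), Mul(k, Pow(4714, -1))) = Add(Mul(Add(Mul(2420, Pow(-86, -1)), Mul(Rational(3, 17), Pow(-373, -1))), Pow(-4324, -1)), Mul(-908, Pow(4714, -1))) = Add(Mul(Add(Mul(2420, Rational(-1, 86)), Mul(Rational(3, 17), Rational(-1, 373))), Rational(-1, 4324)), Mul(-908, Rational(1, 4714))) = Add(Mul(Add(Rational(-1210, 43), Rational(-3, 6341)), Rational(-1, 4324)), Rational(-454, 2357)) = Add(Mul(Rational(-7672739, 272663), Rational(-1, 4324)), Rational(-454, 2357)) = Add(Rational(7672739, 1178994812), Rational(-454, 2357)) = Rational(-517178998825, 2778890771884)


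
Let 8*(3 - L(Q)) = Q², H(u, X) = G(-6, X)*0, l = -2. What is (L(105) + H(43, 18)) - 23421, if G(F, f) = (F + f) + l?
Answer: -198369/8 ≈ -24796.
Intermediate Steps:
G(F, f) = -2 + F + f (G(F, f) = (F + f) - 2 = -2 + F + f)
H(u, X) = 0 (H(u, X) = (-2 - 6 + X)*0 = (-8 + X)*0 = 0)
L(Q) = 3 - Q²/8
(L(105) + H(43, 18)) - 23421 = ((3 - ⅛*105²) + 0) - 23421 = ((3 - ⅛*11025) + 0) - 23421 = ((3 - 11025/8) + 0) - 23421 = (-11001/8 + 0) - 23421 = -11001/8 - 23421 = -198369/8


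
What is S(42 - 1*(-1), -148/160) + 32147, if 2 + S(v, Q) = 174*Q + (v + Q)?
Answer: 256209/8 ≈ 32026.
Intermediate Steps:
S(v, Q) = -2 + v + 175*Q (S(v, Q) = -2 + (174*Q + (v + Q)) = -2 + (174*Q + (Q + v)) = -2 + (v + 175*Q) = -2 + v + 175*Q)
S(42 - 1*(-1), -148/160) + 32147 = (-2 + (42 - 1*(-1)) + 175*(-148/160)) + 32147 = (-2 + (42 + 1) + 175*(-148*1/160)) + 32147 = (-2 + 43 + 175*(-37/40)) + 32147 = (-2 + 43 - 1295/8) + 32147 = -967/8 + 32147 = 256209/8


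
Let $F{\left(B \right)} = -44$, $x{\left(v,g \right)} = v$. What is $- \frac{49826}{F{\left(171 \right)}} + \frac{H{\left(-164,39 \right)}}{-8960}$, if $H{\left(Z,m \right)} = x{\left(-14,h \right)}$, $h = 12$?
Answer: $\frac{7972171}{7040} \approx 1132.4$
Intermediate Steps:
$H{\left(Z,m \right)} = -14$
$- \frac{49826}{F{\left(171 \right)}} + \frac{H{\left(-164,39 \right)}}{-8960} = - \frac{49826}{-44} - \frac{14}{-8960} = \left(-49826\right) \left(- \frac{1}{44}\right) - - \frac{1}{640} = \frac{24913}{22} + \frac{1}{640} = \frac{7972171}{7040}$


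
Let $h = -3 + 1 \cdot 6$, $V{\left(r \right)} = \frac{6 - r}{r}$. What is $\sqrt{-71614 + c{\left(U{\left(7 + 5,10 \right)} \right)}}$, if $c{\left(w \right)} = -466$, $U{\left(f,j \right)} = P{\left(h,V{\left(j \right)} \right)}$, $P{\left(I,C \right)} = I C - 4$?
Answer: $4 i \sqrt{4505} \approx 268.48 i$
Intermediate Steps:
$V{\left(r \right)} = \frac{6 - r}{r}$
$h = 3$ ($h = -3 + 6 = 3$)
$P{\left(I,C \right)} = -4 + C I$ ($P{\left(I,C \right)} = C I - 4 = -4 + C I$)
$U{\left(f,j \right)} = -4 + \frac{3 \left(6 - j\right)}{j}$ ($U{\left(f,j \right)} = -4 + \frac{6 - j}{j} 3 = -4 + \frac{3 \left(6 - j\right)}{j}$)
$\sqrt{-71614 + c{\left(U{\left(7 + 5,10 \right)} \right)}} = \sqrt{-71614 - 466} = \sqrt{-72080} = 4 i \sqrt{4505}$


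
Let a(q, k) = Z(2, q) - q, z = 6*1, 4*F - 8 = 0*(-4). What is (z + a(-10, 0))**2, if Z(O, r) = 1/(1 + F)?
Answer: 2401/9 ≈ 266.78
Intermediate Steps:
F = 2 (F = 2 + (0*(-4))/4 = 2 + (1/4)*0 = 2 + 0 = 2)
Z(O, r) = 1/3 (Z(O, r) = 1/(1 + 2) = 1/3)
z = 6
a(q, k) = 1/3 - q
(z + a(-10, 0))**2 = (6 + (1/3 - 1*(-10)))**2 = (6 + (1/3 + 10))**2 = (6 + 31/3)**2 = (49/3)**2 = 2401/9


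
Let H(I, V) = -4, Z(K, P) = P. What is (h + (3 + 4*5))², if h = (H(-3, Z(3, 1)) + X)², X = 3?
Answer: 576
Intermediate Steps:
h = 1 (h = (-4 + 3)² = (-1)² = 1)
(h + (3 + 4*5))² = (1 + (3 + 4*5))² = (1 + (3 + 20))² = (1 + 23)² = 24² = 576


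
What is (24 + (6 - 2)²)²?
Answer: 1600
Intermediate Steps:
(24 + (6 - 2)²)² = (24 + 4²)² = (24 + 16)² = 40² = 1600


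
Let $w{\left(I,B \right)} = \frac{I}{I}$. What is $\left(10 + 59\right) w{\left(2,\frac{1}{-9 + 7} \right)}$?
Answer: $69$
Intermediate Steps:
$w{\left(I,B \right)} = 1$
$\left(10 + 59\right) w{\left(2,\frac{1}{-9 + 7} \right)} = \left(10 + 59\right) 1 = 69 \cdot 1 = 69$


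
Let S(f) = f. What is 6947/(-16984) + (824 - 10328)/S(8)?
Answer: -20183939/16984 ≈ -1188.4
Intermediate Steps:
6947/(-16984) + (824 - 10328)/S(8) = 6947/(-16984) + (824 - 10328)/8 = 6947*(-1/16984) - 9504*⅛ = -6947/16984 - 1188 = -20183939/16984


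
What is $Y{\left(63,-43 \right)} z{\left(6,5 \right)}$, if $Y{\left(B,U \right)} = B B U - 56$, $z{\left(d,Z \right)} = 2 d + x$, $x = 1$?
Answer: $-2219399$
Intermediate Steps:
$z{\left(d,Z \right)} = 1 + 2 d$ ($z{\left(d,Z \right)} = 2 d + 1 = 1 + 2 d$)
$Y{\left(B,U \right)} = -56 + U B^{2}$ ($Y{\left(B,U \right)} = B^{2} U - 56 = U B^{2} - 56 = -56 + U B^{2}$)
$Y{\left(63,-43 \right)} z{\left(6,5 \right)} = \left(-56 - 43 \cdot 63^{2}\right) \left(1 + 2 \cdot 6\right) = \left(-56 - 170667\right) \left(1 + 12\right) = \left(-56 - 170667\right) 13 = \left(-170723\right) 13 = -2219399$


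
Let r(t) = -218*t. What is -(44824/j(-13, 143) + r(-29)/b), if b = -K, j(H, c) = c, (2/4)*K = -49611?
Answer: -171093499/545721 ≈ -313.52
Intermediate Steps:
K = -99222 (K = 2*(-49611) = -99222)
b = 99222 (b = -1*(-99222) = 99222)
-(44824/j(-13, 143) + r(-29)/b) = -(44824/143 - 218*(-29)/99222) = -(44824*(1/143) + 6322*(1/99222)) = -(3448/11 + 3161/49611) = -1*171093499/545721 = -171093499/545721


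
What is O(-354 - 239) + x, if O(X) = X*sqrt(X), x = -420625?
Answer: -420625 - 593*I*sqrt(593) ≈ -4.2063e+5 - 14441.0*I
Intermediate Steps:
O(X) = X**(3/2)
O(-354 - 239) + x = (-354 - 239)**(3/2) - 420625 = (-593)**(3/2) - 420625 = -593*I*sqrt(593) - 420625 = -420625 - 593*I*sqrt(593)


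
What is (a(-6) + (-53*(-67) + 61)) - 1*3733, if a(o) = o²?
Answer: -85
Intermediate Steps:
(a(-6) + (-53*(-67) + 61)) - 1*3733 = ((-6)² + (-53*(-67) + 61)) - 1*3733 = (36 + (3551 + 61)) - 3733 = (36 + 3612) - 3733 = 3648 - 3733 = -85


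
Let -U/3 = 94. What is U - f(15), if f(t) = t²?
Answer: -507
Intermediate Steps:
U = -282 (U = -3*94 = -282)
U - f(15) = -282 - 1*15² = -282 - 1*225 = -282 - 225 = -507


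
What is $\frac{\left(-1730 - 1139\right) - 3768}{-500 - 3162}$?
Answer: $\frac{6637}{3662} \approx 1.8124$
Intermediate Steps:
$\frac{\left(-1730 - 1139\right) - 3768}{-500 - 3162} = \frac{-2869 - 3768}{-3662} = \left(-6637\right) \left(- \frac{1}{3662}\right) = \frac{6637}{3662}$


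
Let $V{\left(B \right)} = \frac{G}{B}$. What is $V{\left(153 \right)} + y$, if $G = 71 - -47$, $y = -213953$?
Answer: $- \frac{32734691}{153} \approx -2.1395 \cdot 10^{5}$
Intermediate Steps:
$G = 118$ ($G = 71 + 47 = 118$)
$V{\left(B \right)} = \frac{118}{B}$
$V{\left(153 \right)} + y = \frac{118}{153} - 213953 = - \frac{32734691}{153}$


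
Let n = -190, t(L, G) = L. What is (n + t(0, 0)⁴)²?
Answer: 36100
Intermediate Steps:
(n + t(0, 0)⁴)² = (-190 + 0⁴)² = (-190 + 0)² = (-190)² = 36100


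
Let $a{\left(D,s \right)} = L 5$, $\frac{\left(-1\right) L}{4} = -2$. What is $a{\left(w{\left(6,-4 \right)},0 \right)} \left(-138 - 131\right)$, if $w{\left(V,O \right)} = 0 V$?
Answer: $-10760$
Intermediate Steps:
$L = 8$ ($L = \left(-4\right) \left(-2\right) = 8$)
$w{\left(V,O \right)} = 0$
$a{\left(D,s \right)} = 40$ ($a{\left(D,s \right)} = 8 \cdot 5 = 40$)
$a{\left(w{\left(6,-4 \right)},0 \right)} \left(-138 - 131\right) = 40 \left(-138 - 131\right) = 40 \left(-269\right) = -10760$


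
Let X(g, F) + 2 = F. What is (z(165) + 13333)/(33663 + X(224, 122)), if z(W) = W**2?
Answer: 40558/33783 ≈ 1.2005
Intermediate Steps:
X(g, F) = -2 + F
(z(165) + 13333)/(33663 + X(224, 122)) = (165**2 + 13333)/(33663 + (-2 + 122)) = (27225 + 13333)/(33663 + 120) = 40558/33783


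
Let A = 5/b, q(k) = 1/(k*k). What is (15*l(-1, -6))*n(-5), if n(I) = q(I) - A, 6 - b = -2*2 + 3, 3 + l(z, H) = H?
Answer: 3186/35 ≈ 91.029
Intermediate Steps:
l(z, H) = -3 + H
b = 7 (b = 6 - (-2*2 + 3) = 6 - (-4 + 3) = 6 - 1*(-1) = 6 + 1 = 7)
q(k) = k**(-2) (q(k) = 1/(k**2) = k**(-2))
A = 5/7 ≈ 0.71429
n(I) = -5/7 + I**(-2) (n(I) = I**(-2) - 1*5/7 = I**(-2) - 5/7 = -5/7 + I**(-2))
(15*l(-1, -6))*n(-5) = (15*(-3 - 6))*(-5/7 + (-5)**(-2)) = (15*(-9))*(-5/7 + 1/25) = -135*(-118/175) = 3186/35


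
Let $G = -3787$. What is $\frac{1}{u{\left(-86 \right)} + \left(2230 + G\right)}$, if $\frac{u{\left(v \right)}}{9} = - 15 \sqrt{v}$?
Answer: $\frac{i}{9 \left(- 173 i + 15 \sqrt{86}\right)} \approx -0.00039007 + 0.00031364 i$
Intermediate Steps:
$u{\left(v \right)} = - 135 \sqrt{v}$ ($u{\left(v \right)} = 9 \left(- 15 \sqrt{v}\right) = - 135 \sqrt{v}$)
$\frac{1}{u{\left(-86 \right)} + \left(2230 + G\right)} = \frac{1}{- 135 \sqrt{-86} + \left(2230 - 3787\right)} = \frac{1}{- 135 i \sqrt{86} - 1557} = \frac{1}{-1557 - 135 i \sqrt{86}}$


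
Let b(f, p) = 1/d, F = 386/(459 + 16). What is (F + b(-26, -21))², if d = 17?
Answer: 49519369/65205625 ≈ 0.75943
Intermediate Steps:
F = 386/475 ≈ 0.81263
b(f, p) = 1/17
(F + b(-26, -21))² = (386/475 + 1/17)² = (7037/8075)² = 49519369/65205625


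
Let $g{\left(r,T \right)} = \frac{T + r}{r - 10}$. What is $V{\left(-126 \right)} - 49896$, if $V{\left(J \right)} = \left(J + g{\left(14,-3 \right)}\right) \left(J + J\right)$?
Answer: $-18837$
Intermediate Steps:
$g{\left(r,T \right)} = \frac{T + r}{-10 + r}$
$V{\left(J \right)} = 2 J \left(\frac{11}{4} + J\right)$ ($V{\left(J \right)} = \left(J + \frac{-3 + 14}{-10 + 14}\right) \left(J + J\right) = \left(J + \frac{1}{4} \cdot 11\right) 2 J = \left(J + \frac{11}{4}\right) 2 J = \left(\frac{11}{4} + J\right) 2 J = 2 J \left(\frac{11}{4} + J\right)$)
$V{\left(-126 \right)} - 49896 = \frac{1}{2} \left(-126\right) \left(11 + 4 \left(-126\right)\right) - 49896 = \frac{1}{2} \left(-126\right) \left(11 - 504\right) - 49896 = \frac{1}{2} \left(-126\right) \left(-493\right) - 49896 = 31059 - 49896 = -18837$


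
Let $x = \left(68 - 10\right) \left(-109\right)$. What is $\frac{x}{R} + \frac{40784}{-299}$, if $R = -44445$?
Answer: $- \frac{1810754602}{13289055} \approx -136.26$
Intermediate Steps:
$x = -6322$ ($x = 58 \left(-109\right) = -6322$)
$\frac{x}{R} + \frac{40784}{-299} = - \frac{6322}{-44445} + \frac{40784}{-299} = \left(-6322\right) \left(- \frac{1}{44445}\right) + 40784 \left(- \frac{1}{299}\right) = \frac{6322}{44445} - \frac{40784}{299} = - \frac{1810754602}{13289055}$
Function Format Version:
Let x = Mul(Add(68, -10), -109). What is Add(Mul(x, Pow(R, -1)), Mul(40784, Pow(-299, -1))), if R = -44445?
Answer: Rational(-1810754602, 13289055) ≈ -136.26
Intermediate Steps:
x = -6322 (x = Mul(58, -109) = -6322)
Add(Mul(x, Pow(R, -1)), Mul(40784, Pow(-299, -1))) = Add(Mul(-6322, Pow(-44445, -1)), Mul(40784, Pow(-299, -1))) = Add(Mul(-6322, Rational(-1, 44445)), Mul(40784, Rational(-1, 299))) = Add(Rational(6322, 44445), Rational(-40784, 299)) = Rational(-1810754602, 13289055)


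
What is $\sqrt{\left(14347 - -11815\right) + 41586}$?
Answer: $2 \sqrt{16937} \approx 260.28$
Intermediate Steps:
$\sqrt{\left(14347 - -11815\right) + 41586} = \sqrt{\left(14347 + 11815\right) + 41586} = \sqrt{26162 + 41586} = \sqrt{67748} = 2 \sqrt{16937}$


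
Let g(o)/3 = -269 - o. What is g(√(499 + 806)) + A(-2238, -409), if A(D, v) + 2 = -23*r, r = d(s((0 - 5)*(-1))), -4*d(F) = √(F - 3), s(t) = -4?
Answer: -809 - 9*√145 + 23*I*√7/4 ≈ -917.37 + 15.213*I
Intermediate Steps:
d(F) = -√(-3 + F)/4 (d(F) = -√(F - 3)/4 = -√(-3 + F)/4)
g(o) = -807 - 3*o (g(o) = 3*(-269 - o) = -807 - 3*o)
r = -I*√7/4 (r = -√(-3 - 4)/4 = -I*√7/4 ≈ -0.66144*I)
A(D, v) = -2 + 23*I*√7/4 (A(D, v) = -2 - (-23)*I*√7/4 = -2 + 23*I*√7/4)
g(√(499 + 806)) + A(-2238, -409) = (-807 - 3*√(499 + 806)) + (-2 + 23*I*√7/4) = (-807 - 9*√145) + (-2 + 23*I*√7/4) = -809 - 9*√145 + 23*I*√7/4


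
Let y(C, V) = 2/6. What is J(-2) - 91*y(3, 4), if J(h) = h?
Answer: -97/3 ≈ -32.333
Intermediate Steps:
y(C, V) = ⅓ (y(C, V) = 2*(⅙) = ⅓)
J(-2) - 91*y(3, 4) = -2 - 91*⅓ = -2 - 91/3 = -97/3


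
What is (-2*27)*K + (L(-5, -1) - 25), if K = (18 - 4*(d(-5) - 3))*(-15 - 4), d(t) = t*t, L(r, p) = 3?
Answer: -71842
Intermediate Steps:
d(t) = t²
K = 1330 (K = (18 - 4*((-5)² - 3))*(-15 - 4) = (18 - 4*(25 - 3))*(-19) = (18 - 4*22)*(-19) = (18 - 88)*(-19) = -70*(-19) = 1330)
(-2*27)*K + (L(-5, -1) - 25) = -2*27*1330 + (3 - 25) = -54*1330 - 22 = -71820 - 22 = -71842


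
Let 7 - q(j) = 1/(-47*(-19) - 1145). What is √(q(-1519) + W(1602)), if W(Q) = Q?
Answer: √2838283/42 ≈ 40.112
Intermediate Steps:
q(j) = 1765/252 (q(j) = 7 - 1/(-47*(-19) - 1145) = 7 - 1/(893 - 1145) = 7 - 1/(-252) = 7 - 1*(-1/252) = 7 + 1/252 = 1765/252)
√(q(-1519) + W(1602)) = √(1765/252 + 1602) = √(405469/252) = √2838283/42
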